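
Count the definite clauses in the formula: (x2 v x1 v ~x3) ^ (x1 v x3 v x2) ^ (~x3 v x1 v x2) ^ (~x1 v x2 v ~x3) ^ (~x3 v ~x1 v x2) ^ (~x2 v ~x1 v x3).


A definite clause has exactly one positive literal.
Clause 1: 2 positive -> not definite
Clause 2: 3 positive -> not definite
Clause 3: 2 positive -> not definite
Clause 4: 1 positive -> definite
Clause 5: 1 positive -> definite
Clause 6: 1 positive -> definite
Definite clause count = 3.

3


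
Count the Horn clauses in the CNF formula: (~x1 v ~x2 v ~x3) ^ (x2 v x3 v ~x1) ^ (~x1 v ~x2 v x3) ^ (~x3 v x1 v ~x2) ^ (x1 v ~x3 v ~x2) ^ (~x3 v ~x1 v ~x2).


A Horn clause has at most one positive literal.
Clause 1: 0 positive lit(s) -> Horn
Clause 2: 2 positive lit(s) -> not Horn
Clause 3: 1 positive lit(s) -> Horn
Clause 4: 1 positive lit(s) -> Horn
Clause 5: 1 positive lit(s) -> Horn
Clause 6: 0 positive lit(s) -> Horn
Total Horn clauses = 5.

5


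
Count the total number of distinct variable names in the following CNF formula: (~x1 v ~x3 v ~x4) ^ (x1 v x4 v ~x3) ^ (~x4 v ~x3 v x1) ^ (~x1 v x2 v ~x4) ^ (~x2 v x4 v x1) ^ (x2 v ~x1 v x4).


Identify each distinct variable in the formula.
Variables found: x1, x2, x3, x4.
Total distinct variables = 4.

4


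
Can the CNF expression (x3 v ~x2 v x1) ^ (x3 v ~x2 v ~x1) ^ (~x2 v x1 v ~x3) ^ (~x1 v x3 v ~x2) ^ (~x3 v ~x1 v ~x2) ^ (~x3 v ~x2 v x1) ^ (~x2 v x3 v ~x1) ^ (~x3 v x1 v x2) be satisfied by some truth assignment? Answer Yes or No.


Check all 8 possible truth assignments.
Number of satisfying assignments found: 3.
The formula is satisfiable.

Yes


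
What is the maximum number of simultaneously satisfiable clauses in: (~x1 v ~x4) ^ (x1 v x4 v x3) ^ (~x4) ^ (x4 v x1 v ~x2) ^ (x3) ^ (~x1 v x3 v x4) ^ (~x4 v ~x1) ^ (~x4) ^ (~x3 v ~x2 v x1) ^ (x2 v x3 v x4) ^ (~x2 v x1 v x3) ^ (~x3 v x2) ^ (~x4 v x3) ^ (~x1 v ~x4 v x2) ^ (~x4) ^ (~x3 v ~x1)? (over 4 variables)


Enumerate all 16 truth assignments.
For each, count how many of the 16 clauses are satisfied.
The formula is not fully satisfiable, so the maximum is below 16.
Maximum simultaneously satisfiable clauses = 15.

15


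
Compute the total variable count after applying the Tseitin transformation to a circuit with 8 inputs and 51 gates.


The Tseitin transformation introduces one auxiliary variable per gate.
Total variables = inputs + gates = 8 + 51 = 59.

59


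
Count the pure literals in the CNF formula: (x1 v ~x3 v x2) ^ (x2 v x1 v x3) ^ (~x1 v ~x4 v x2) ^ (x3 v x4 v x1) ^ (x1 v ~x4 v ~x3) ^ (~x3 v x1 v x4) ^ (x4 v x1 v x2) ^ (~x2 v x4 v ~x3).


A pure literal appears in only one polarity across all clauses.
No pure literals found.
Count = 0.

0


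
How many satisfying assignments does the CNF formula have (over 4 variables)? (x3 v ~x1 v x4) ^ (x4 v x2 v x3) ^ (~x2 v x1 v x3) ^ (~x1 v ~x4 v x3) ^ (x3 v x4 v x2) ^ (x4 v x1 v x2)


Enumerate all 16 truth assignments over 4 variables.
Test each against every clause.
Satisfying assignments found: 8.

8


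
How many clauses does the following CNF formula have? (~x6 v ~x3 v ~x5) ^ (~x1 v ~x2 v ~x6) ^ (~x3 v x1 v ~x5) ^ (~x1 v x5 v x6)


Each group enclosed in parentheses joined by ^ is one clause.
Counting the conjuncts: 4 clauses.

4


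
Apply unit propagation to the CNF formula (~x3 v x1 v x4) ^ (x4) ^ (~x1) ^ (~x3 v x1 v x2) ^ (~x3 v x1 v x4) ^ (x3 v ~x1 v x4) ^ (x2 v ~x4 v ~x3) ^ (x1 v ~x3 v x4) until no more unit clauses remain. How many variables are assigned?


Unit propagation repeatedly assigns the literal in any unit clause, then simplifies.
Assignments in order: x4 = T, x1 = F.
No further unit clauses remain.
Total variables assigned = 2.

2


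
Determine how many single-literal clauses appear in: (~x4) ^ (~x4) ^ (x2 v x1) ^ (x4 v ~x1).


A unit clause contains exactly one literal.
Unit clauses found: (~x4), (~x4).
Count = 2.

2


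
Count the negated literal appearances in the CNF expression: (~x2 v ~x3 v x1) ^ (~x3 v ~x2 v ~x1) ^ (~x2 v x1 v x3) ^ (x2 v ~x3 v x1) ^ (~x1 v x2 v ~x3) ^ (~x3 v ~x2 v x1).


Scan each clause for negated literals.
Clause 1: 2 negative; Clause 2: 3 negative; Clause 3: 1 negative; Clause 4: 1 negative; Clause 5: 2 negative; Clause 6: 2 negative.
Total negative literal occurrences = 11.

11


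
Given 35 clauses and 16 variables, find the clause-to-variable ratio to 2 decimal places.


Clause-to-variable ratio = clauses / variables.
35 / 16 = 2.19.

2.19


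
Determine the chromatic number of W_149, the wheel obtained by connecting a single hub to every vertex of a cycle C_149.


W_149 consists of the cycle C_149 together with a hub vertex adjacent to every cycle vertex.
The cycle C_149 needs 3 colors (odd cycle -> 3).
The hub is adjacent to every cycle vertex, so it must receive a new color distinct from all of them.
Chromatic number = 3 + 1 = 4.

4


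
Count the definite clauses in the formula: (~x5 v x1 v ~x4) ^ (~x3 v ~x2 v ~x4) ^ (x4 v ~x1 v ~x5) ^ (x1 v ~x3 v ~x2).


A definite clause has exactly one positive literal.
Clause 1: 1 positive -> definite
Clause 2: 0 positive -> not definite
Clause 3: 1 positive -> definite
Clause 4: 1 positive -> definite
Definite clause count = 3.

3


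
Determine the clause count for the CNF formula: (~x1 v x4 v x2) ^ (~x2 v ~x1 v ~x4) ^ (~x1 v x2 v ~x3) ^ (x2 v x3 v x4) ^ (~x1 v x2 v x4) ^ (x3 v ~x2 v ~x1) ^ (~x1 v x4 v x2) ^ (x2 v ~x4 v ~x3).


Each group enclosed in parentheses joined by ^ is one clause.
Counting the conjuncts: 8 clauses.

8


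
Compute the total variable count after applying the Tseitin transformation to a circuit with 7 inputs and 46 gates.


The Tseitin transformation introduces one auxiliary variable per gate.
Total variables = inputs + gates = 7 + 46 = 53.

53


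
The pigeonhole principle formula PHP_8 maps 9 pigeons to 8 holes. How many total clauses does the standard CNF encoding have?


The PHP encoding has two parts:
1) At-least-one-hole clauses: 9 (one per pigeon, each with 8 literals).
2) At-most-one-pigeon-per-hole clauses: 8 holes * C(9,2) = 8 * 36 = 288.
Total clauses = 9 + 288 = 297.

297


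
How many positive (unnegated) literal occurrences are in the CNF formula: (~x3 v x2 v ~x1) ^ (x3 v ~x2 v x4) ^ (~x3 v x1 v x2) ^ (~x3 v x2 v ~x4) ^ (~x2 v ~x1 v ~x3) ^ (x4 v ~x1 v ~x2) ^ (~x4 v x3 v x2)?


Scan each clause for unnegated literals.
Clause 1: 1 positive; Clause 2: 2 positive; Clause 3: 2 positive; Clause 4: 1 positive; Clause 5: 0 positive; Clause 6: 1 positive; Clause 7: 2 positive.
Total positive literal occurrences = 9.

9


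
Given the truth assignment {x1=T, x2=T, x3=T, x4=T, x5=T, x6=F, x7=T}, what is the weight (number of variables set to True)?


The weight is the number of variables assigned True.
True variables: x1, x2, x3, x4, x5, x7.
Weight = 6.

6


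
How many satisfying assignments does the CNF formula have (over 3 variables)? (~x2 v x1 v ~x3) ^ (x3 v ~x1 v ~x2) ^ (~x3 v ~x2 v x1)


Enumerate all 8 truth assignments over 3 variables.
Test each against every clause.
Satisfying assignments found: 6.

6


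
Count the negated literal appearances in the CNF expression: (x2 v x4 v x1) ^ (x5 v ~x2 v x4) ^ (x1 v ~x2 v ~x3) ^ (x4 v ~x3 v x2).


Scan each clause for negated literals.
Clause 1: 0 negative; Clause 2: 1 negative; Clause 3: 2 negative; Clause 4: 1 negative.
Total negative literal occurrences = 4.

4


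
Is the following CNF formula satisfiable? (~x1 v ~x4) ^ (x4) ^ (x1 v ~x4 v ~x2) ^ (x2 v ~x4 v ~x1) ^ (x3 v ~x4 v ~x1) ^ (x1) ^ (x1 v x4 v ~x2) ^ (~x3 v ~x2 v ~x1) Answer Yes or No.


Check all 16 possible truth assignments.
Number of satisfying assignments found: 0.
The formula is unsatisfiable.

No


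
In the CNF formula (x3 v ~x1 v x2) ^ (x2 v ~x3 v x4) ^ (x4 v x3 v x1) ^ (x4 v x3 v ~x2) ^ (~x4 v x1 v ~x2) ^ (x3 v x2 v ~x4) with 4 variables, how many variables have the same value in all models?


Find all satisfying assignments: 6 model(s).
Check which variables have the same value in every model.
No variable is fixed across all models.
Backbone size = 0.

0


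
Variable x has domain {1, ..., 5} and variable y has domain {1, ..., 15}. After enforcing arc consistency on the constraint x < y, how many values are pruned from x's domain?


For the constraint x < y, x needs a supporting value in y's domain.
x can be at most 14 (one less than y's maximum).
Valid x values from domain: 5 out of 5.
Pruned = 5 - 5 = 0.

0


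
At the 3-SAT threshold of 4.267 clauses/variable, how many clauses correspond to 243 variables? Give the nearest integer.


The 3-SAT phase transition occurs at approximately 4.267 clauses per variable.
m = 4.267 * 243 = 1036.881.
Rounded to nearest integer: 1037.

1037


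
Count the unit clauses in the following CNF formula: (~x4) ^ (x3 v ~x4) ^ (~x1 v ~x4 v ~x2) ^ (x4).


A unit clause contains exactly one literal.
Unit clauses found: (~x4), (x4).
Count = 2.

2


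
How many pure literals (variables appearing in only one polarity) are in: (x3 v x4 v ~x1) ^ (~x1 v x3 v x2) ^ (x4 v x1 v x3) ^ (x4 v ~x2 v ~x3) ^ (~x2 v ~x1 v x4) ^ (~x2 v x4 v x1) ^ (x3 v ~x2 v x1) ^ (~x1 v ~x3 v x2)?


A pure literal appears in only one polarity across all clauses.
Pure literals: x4 (positive only).
Count = 1.

1


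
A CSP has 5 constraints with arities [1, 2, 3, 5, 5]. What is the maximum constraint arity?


The arities are: 1, 2, 3, 5, 5.
Scan for the maximum value.
Maximum arity = 5.

5


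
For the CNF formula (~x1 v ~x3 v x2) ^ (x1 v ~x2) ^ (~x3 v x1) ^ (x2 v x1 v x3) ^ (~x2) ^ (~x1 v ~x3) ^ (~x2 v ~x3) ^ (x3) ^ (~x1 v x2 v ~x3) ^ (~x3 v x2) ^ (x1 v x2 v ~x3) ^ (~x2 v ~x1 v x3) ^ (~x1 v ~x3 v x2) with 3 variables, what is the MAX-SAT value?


Enumerate all 8 truth assignments.
For each, count how many of the 13 clauses are satisfied.
The formula is not fully satisfiable, so the maximum is below 13.
Maximum simultaneously satisfiable clauses = 12.

12


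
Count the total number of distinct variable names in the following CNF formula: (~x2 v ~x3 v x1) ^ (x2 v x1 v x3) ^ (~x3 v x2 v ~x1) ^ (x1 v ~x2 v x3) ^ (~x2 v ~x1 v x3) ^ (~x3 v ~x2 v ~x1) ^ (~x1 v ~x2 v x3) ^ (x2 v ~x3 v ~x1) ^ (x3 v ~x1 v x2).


Identify each distinct variable in the formula.
Variables found: x1, x2, x3.
Total distinct variables = 3.

3


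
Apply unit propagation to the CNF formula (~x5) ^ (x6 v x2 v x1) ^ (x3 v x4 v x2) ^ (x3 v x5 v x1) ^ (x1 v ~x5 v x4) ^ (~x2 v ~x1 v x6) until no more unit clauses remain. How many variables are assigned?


Unit propagation repeatedly assigns the literal in any unit clause, then simplifies.
Assignments in order: x5 = F.
No further unit clauses remain.
Total variables assigned = 1.

1


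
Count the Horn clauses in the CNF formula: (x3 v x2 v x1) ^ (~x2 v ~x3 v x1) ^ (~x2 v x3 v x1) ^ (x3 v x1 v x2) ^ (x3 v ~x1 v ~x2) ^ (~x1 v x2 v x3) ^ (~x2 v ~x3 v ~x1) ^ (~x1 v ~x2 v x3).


A Horn clause has at most one positive literal.
Clause 1: 3 positive lit(s) -> not Horn
Clause 2: 1 positive lit(s) -> Horn
Clause 3: 2 positive lit(s) -> not Horn
Clause 4: 3 positive lit(s) -> not Horn
Clause 5: 1 positive lit(s) -> Horn
Clause 6: 2 positive lit(s) -> not Horn
Clause 7: 0 positive lit(s) -> Horn
Clause 8: 1 positive lit(s) -> Horn
Total Horn clauses = 4.

4


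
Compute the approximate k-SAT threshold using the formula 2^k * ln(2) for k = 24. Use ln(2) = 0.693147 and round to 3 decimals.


Using the asymptotic formula: threshold ~ 2^k * ln(2).
2^24 = 16777216.
16777216 * 0.693147 = 11629076.939.

11629076.939


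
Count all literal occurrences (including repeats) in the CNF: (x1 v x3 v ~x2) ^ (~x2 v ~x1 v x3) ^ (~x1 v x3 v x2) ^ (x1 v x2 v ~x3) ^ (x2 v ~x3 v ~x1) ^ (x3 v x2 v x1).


Clause lengths: 3, 3, 3, 3, 3, 3.
Sum = 3 + 3 + 3 + 3 + 3 + 3 = 18.

18


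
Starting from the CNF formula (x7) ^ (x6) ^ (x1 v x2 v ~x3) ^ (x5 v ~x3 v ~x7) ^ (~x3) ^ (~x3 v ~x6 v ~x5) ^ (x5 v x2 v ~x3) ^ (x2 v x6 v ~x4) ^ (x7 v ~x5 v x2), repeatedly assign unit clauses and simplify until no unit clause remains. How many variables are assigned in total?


Unit propagation repeatedly assigns the literal in any unit clause, then simplifies.
Assignments in order: x7 = T, x6 = T, x3 = F.
No further unit clauses remain.
Total variables assigned = 3.

3


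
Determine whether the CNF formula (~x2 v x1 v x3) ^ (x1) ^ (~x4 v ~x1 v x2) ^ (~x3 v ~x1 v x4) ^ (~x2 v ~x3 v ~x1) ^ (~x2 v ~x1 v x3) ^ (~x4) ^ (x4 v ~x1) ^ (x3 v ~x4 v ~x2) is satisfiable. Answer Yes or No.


Check all 16 possible truth assignments.
Number of satisfying assignments found: 0.
The formula is unsatisfiable.

No


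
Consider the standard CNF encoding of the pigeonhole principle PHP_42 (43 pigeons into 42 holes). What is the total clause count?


The PHP encoding has two parts:
1) At-least-one-hole clauses: 43 (one per pigeon, each with 42 literals).
2) At-most-one-pigeon-per-hole clauses: 42 holes * C(43,2) = 42 * 903 = 37926.
Total clauses = 43 + 37926 = 37969.

37969


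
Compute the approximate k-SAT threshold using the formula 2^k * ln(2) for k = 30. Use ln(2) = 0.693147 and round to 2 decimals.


Using the asymptotic formula: threshold ~ 2^k * ln(2).
2^30 = 1073741824.
1073741824 * 0.693147 = 744260924.08.

744260924.08


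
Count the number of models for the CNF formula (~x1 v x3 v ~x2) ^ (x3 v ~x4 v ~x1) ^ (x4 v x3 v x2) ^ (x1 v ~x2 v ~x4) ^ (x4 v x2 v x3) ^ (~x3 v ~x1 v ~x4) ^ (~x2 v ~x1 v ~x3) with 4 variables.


Enumerate all 16 truth assignments over 4 variables.
Test each against every clause.
Satisfying assignments found: 6.

6


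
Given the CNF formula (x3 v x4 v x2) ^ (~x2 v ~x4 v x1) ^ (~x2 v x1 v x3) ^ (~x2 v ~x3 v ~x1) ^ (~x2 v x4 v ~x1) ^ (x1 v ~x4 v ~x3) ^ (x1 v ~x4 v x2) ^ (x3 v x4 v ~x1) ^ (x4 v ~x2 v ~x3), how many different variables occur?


Identify each distinct variable in the formula.
Variables found: x1, x2, x3, x4.
Total distinct variables = 4.

4


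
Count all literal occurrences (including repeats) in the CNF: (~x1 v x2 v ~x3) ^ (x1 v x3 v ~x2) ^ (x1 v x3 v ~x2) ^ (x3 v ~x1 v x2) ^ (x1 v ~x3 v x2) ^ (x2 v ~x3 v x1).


Clause lengths: 3, 3, 3, 3, 3, 3.
Sum = 3 + 3 + 3 + 3 + 3 + 3 = 18.

18


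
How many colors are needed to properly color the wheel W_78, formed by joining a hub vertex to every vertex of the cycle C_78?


W_78 consists of the cycle C_78 together with a hub vertex adjacent to every cycle vertex.
The cycle C_78 needs 2 colors (even cycle -> 2).
The hub is adjacent to every cycle vertex, so it must receive a new color distinct from all of them.
Chromatic number = 2 + 1 = 3.

3


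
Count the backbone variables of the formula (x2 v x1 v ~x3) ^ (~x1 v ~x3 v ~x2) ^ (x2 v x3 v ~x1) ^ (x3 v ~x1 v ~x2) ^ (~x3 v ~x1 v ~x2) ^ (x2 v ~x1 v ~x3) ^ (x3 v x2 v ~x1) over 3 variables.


Find all satisfying assignments: 3 model(s).
Check which variables have the same value in every model.
Fixed variables: x1=F.
Backbone size = 1.

1


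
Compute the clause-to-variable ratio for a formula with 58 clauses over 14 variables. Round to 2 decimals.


Clause-to-variable ratio = clauses / variables.
58 / 14 = 4.14.

4.14


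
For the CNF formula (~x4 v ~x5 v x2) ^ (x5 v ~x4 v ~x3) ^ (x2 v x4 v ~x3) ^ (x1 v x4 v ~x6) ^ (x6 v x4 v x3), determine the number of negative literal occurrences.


Scan each clause for negated literals.
Clause 1: 2 negative; Clause 2: 2 negative; Clause 3: 1 negative; Clause 4: 1 negative; Clause 5: 0 negative.
Total negative literal occurrences = 6.

6


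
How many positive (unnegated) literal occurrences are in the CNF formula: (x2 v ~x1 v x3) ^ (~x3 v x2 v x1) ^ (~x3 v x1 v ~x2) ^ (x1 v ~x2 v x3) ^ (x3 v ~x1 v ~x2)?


Scan each clause for unnegated literals.
Clause 1: 2 positive; Clause 2: 2 positive; Clause 3: 1 positive; Clause 4: 2 positive; Clause 5: 1 positive.
Total positive literal occurrences = 8.

8


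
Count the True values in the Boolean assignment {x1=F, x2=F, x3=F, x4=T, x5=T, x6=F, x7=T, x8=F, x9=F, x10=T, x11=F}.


The weight is the number of variables assigned True.
True variables: x4, x5, x7, x10.
Weight = 4.

4


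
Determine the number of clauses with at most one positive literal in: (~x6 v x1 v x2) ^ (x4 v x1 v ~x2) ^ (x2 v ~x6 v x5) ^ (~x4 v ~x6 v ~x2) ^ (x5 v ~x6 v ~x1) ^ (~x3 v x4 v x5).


A Horn clause has at most one positive literal.
Clause 1: 2 positive lit(s) -> not Horn
Clause 2: 2 positive lit(s) -> not Horn
Clause 3: 2 positive lit(s) -> not Horn
Clause 4: 0 positive lit(s) -> Horn
Clause 5: 1 positive lit(s) -> Horn
Clause 6: 2 positive lit(s) -> not Horn
Total Horn clauses = 2.

2


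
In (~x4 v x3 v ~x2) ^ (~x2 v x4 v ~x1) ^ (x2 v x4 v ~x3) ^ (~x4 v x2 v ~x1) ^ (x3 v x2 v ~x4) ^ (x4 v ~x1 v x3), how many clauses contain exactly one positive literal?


A definite clause has exactly one positive literal.
Clause 1: 1 positive -> definite
Clause 2: 1 positive -> definite
Clause 3: 2 positive -> not definite
Clause 4: 1 positive -> definite
Clause 5: 2 positive -> not definite
Clause 6: 2 positive -> not definite
Definite clause count = 3.

3


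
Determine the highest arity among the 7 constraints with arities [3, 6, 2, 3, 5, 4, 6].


The arities are: 3, 6, 2, 3, 5, 4, 6.
Scan for the maximum value.
Maximum arity = 6.

6


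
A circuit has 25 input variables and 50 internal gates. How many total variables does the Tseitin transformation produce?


The Tseitin transformation introduces one auxiliary variable per gate.
Total variables = inputs + gates = 25 + 50 = 75.

75


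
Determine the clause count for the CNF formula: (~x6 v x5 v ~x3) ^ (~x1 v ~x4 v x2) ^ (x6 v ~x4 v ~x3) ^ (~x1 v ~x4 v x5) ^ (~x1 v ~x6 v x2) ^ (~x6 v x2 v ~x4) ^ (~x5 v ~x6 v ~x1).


Each group enclosed in parentheses joined by ^ is one clause.
Counting the conjuncts: 7 clauses.

7


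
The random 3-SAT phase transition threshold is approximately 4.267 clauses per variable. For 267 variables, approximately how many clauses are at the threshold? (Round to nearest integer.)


The 3-SAT phase transition occurs at approximately 4.267 clauses per variable.
m = 4.267 * 267 = 1139.289.
Rounded to nearest integer: 1139.

1139


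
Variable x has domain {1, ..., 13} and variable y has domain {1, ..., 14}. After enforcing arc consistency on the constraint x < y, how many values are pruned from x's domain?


For the constraint x < y, x needs a supporting value in y's domain.
x can be at most 13 (one less than y's maximum).
Valid x values from domain: 13 out of 13.
Pruned = 13 - 13 = 0.

0


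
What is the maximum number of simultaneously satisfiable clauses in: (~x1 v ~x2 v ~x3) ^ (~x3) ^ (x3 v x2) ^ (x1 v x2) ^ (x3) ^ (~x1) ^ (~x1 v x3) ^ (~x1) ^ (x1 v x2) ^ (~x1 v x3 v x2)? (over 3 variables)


Enumerate all 8 truth assignments.
For each, count how many of the 10 clauses are satisfied.
The formula is not fully satisfiable, so the maximum is below 10.
Maximum simultaneously satisfiable clauses = 9.

9


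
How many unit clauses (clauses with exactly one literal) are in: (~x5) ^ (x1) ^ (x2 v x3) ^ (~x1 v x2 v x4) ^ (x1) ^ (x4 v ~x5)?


A unit clause contains exactly one literal.
Unit clauses found: (~x5), (x1), (x1).
Count = 3.

3


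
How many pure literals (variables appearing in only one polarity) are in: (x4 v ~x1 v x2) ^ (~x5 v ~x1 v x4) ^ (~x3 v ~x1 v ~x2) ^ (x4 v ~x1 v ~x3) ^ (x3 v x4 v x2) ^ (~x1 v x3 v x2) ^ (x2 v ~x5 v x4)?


A pure literal appears in only one polarity across all clauses.
Pure literals: x1 (negative only), x4 (positive only), x5 (negative only).
Count = 3.

3


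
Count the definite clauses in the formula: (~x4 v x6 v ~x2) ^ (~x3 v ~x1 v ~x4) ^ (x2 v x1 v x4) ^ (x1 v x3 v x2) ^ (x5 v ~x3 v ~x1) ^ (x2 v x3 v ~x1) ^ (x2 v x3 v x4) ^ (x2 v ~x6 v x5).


A definite clause has exactly one positive literal.
Clause 1: 1 positive -> definite
Clause 2: 0 positive -> not definite
Clause 3: 3 positive -> not definite
Clause 4: 3 positive -> not definite
Clause 5: 1 positive -> definite
Clause 6: 2 positive -> not definite
Clause 7: 3 positive -> not definite
Clause 8: 2 positive -> not definite
Definite clause count = 2.

2


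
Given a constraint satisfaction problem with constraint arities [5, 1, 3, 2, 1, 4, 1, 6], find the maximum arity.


The arities are: 5, 1, 3, 2, 1, 4, 1, 6.
Scan for the maximum value.
Maximum arity = 6.

6


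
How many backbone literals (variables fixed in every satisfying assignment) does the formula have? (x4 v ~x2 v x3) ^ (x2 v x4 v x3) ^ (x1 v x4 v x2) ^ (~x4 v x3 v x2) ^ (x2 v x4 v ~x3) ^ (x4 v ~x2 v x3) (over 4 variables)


Find all satisfying assignments: 8 model(s).
Check which variables have the same value in every model.
No variable is fixed across all models.
Backbone size = 0.

0


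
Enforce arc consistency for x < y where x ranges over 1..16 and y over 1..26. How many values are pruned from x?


For the constraint x < y, x needs a supporting value in y's domain.
x can be at most 25 (one less than y's maximum).
Valid x values from domain: 16 out of 16.
Pruned = 16 - 16 = 0.

0


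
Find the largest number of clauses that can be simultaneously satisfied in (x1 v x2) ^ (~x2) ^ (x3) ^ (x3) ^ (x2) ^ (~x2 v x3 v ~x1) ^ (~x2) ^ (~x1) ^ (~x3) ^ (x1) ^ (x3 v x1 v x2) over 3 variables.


Enumerate all 8 truth assignments.
For each, count how many of the 11 clauses are satisfied.
The formula is not fully satisfiable, so the maximum is below 11.
Maximum simultaneously satisfiable clauses = 8.

8


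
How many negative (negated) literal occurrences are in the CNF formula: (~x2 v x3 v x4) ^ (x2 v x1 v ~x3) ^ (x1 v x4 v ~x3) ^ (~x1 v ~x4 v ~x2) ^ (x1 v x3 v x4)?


Scan each clause for negated literals.
Clause 1: 1 negative; Clause 2: 1 negative; Clause 3: 1 negative; Clause 4: 3 negative; Clause 5: 0 negative.
Total negative literal occurrences = 6.

6


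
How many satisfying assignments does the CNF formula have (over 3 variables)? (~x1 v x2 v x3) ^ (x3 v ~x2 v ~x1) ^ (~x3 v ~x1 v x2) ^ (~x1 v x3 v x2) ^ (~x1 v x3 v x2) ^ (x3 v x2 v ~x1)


Enumerate all 8 truth assignments over 3 variables.
Test each against every clause.
Satisfying assignments found: 5.

5


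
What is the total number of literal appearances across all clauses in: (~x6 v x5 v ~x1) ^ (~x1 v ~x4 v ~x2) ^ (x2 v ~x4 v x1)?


Clause lengths: 3, 3, 3.
Sum = 3 + 3 + 3 = 9.

9


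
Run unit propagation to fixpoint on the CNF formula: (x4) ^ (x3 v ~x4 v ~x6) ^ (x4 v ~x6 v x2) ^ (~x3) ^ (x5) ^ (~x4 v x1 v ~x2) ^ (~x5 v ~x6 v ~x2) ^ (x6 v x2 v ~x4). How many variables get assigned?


Unit propagation repeatedly assigns the literal in any unit clause, then simplifies.
Assignments in order: x4 = T, x3 = F, x6 = F, x5 = T, x2 = T, x1 = T.
No further unit clauses remain.
Total variables assigned = 6.

6


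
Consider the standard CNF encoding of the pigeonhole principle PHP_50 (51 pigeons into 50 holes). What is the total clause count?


The PHP encoding has two parts:
1) At-least-one-hole clauses: 51 (one per pigeon, each with 50 literals).
2) At-most-one-pigeon-per-hole clauses: 50 holes * C(51,2) = 50 * 1275 = 63750.
Total clauses = 51 + 63750 = 63801.

63801


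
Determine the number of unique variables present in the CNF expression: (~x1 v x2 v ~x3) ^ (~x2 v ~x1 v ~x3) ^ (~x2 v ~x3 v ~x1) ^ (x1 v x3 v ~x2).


Identify each distinct variable in the formula.
Variables found: x1, x2, x3.
Total distinct variables = 3.

3


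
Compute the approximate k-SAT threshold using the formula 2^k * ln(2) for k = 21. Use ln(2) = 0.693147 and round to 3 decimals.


Using the asymptotic formula: threshold ~ 2^k * ln(2).
2^21 = 2097152.
2097152 * 0.693147 = 1453634.617.

1453634.617


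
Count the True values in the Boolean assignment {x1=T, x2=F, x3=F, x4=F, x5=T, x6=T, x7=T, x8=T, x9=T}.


The weight is the number of variables assigned True.
True variables: x1, x5, x6, x7, x8, x9.
Weight = 6.

6


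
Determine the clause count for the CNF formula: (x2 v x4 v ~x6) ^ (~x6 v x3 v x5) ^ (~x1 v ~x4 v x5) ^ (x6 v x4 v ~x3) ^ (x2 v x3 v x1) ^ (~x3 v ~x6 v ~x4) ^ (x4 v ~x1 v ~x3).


Each group enclosed in parentheses joined by ^ is one clause.
Counting the conjuncts: 7 clauses.

7


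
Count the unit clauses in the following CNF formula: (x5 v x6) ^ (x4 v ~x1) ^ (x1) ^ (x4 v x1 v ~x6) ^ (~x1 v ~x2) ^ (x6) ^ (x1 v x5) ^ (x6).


A unit clause contains exactly one literal.
Unit clauses found: (x1), (x6), (x6).
Count = 3.

3


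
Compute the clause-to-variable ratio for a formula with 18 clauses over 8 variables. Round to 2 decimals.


Clause-to-variable ratio = clauses / variables.
18 / 8 = 2.25.

2.25


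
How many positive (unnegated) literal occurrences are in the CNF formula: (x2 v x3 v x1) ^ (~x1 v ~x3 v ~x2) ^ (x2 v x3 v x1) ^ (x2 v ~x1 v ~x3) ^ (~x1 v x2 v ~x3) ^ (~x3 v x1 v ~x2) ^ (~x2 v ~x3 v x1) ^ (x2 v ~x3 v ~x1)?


Scan each clause for unnegated literals.
Clause 1: 3 positive; Clause 2: 0 positive; Clause 3: 3 positive; Clause 4: 1 positive; Clause 5: 1 positive; Clause 6: 1 positive; Clause 7: 1 positive; Clause 8: 1 positive.
Total positive literal occurrences = 11.

11


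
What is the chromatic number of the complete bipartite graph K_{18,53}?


K_{18,53} is bipartite by definition: the two parts are independent sets, with every edge crossing between them.
Color all vertices in one part with color 1 and all vertices in the other part with color 2.
Since the graph has at least one edge, one color does not suffice.
Chromatic number = 2.

2


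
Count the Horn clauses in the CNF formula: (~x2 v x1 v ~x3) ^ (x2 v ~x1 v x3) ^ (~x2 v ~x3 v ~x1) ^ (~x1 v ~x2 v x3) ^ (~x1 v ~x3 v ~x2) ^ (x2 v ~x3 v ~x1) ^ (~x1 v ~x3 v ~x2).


A Horn clause has at most one positive literal.
Clause 1: 1 positive lit(s) -> Horn
Clause 2: 2 positive lit(s) -> not Horn
Clause 3: 0 positive lit(s) -> Horn
Clause 4: 1 positive lit(s) -> Horn
Clause 5: 0 positive lit(s) -> Horn
Clause 6: 1 positive lit(s) -> Horn
Clause 7: 0 positive lit(s) -> Horn
Total Horn clauses = 6.

6


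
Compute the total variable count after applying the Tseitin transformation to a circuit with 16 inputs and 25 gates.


The Tseitin transformation introduces one auxiliary variable per gate.
Total variables = inputs + gates = 16 + 25 = 41.

41


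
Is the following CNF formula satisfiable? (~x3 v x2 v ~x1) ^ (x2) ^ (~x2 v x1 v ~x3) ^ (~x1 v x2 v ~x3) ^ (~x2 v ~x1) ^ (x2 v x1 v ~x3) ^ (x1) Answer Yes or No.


Check all 8 possible truth assignments.
Number of satisfying assignments found: 0.
The formula is unsatisfiable.

No


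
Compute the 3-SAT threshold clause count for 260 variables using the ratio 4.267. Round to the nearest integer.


The 3-SAT phase transition occurs at approximately 4.267 clauses per variable.
m = 4.267 * 260 = 1109.42.
Rounded to nearest integer: 1109.

1109


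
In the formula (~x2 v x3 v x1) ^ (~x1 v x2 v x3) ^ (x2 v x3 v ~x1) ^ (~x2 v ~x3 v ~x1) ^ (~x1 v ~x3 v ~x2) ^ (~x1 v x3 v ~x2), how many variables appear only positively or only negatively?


A pure literal appears in only one polarity across all clauses.
No pure literals found.
Count = 0.

0


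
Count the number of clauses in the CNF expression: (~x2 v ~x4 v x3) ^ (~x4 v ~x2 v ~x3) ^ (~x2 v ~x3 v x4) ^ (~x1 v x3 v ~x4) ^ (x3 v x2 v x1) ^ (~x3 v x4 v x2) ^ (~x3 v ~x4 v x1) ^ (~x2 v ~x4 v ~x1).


Each group enclosed in parentheses joined by ^ is one clause.
Counting the conjuncts: 8 clauses.

8


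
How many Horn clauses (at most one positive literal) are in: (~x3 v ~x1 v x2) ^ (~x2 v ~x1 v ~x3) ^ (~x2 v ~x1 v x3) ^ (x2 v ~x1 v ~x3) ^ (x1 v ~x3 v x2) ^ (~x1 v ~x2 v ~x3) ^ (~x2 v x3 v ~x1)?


A Horn clause has at most one positive literal.
Clause 1: 1 positive lit(s) -> Horn
Clause 2: 0 positive lit(s) -> Horn
Clause 3: 1 positive lit(s) -> Horn
Clause 4: 1 positive lit(s) -> Horn
Clause 5: 2 positive lit(s) -> not Horn
Clause 6: 0 positive lit(s) -> Horn
Clause 7: 1 positive lit(s) -> Horn
Total Horn clauses = 6.

6


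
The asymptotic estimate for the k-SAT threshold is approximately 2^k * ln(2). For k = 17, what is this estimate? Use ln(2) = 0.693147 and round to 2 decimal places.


Using the asymptotic formula: threshold ~ 2^k * ln(2).
2^17 = 131072.
131072 * 0.693147 = 90852.16.

90852.16


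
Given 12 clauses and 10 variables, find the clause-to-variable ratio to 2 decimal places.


Clause-to-variable ratio = clauses / variables.
12 / 10 = 1.2.

1.2


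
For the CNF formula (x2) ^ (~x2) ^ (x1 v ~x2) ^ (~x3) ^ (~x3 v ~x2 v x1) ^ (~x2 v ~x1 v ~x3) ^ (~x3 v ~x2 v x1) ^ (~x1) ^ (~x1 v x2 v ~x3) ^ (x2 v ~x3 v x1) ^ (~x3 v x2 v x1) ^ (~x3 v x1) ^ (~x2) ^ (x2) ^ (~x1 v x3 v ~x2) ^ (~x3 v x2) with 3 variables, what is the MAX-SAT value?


Enumerate all 8 truth assignments.
For each, count how many of the 16 clauses are satisfied.
The formula is not fully satisfiable, so the maximum is below 16.
Maximum simultaneously satisfiable clauses = 14.

14


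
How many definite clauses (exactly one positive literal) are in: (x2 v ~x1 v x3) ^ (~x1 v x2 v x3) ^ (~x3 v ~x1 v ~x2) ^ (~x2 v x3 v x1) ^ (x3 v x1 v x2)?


A definite clause has exactly one positive literal.
Clause 1: 2 positive -> not definite
Clause 2: 2 positive -> not definite
Clause 3: 0 positive -> not definite
Clause 4: 2 positive -> not definite
Clause 5: 3 positive -> not definite
Definite clause count = 0.

0


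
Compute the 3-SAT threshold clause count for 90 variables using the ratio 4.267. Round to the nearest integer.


The 3-SAT phase transition occurs at approximately 4.267 clauses per variable.
m = 4.267 * 90 = 384.03.
Rounded to nearest integer: 384.

384


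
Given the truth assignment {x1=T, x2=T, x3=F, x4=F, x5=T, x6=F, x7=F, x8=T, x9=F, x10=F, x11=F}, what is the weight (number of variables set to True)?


The weight is the number of variables assigned True.
True variables: x1, x2, x5, x8.
Weight = 4.

4


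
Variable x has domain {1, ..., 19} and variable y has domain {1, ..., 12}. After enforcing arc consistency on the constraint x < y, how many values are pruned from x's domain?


For the constraint x < y, x needs a supporting value in y's domain.
x can be at most 11 (one less than y's maximum).
Valid x values from domain: 11 out of 19.
Pruned = 19 - 11 = 8.

8


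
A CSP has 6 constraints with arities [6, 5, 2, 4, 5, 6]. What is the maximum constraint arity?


The arities are: 6, 5, 2, 4, 5, 6.
Scan for the maximum value.
Maximum arity = 6.

6


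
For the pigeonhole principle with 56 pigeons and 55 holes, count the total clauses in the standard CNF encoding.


The PHP encoding has two parts:
1) At-least-one-hole clauses: 56 (one per pigeon, each with 55 literals).
2) At-most-one-pigeon-per-hole clauses: 55 holes * C(56,2) = 55 * 1540 = 84700.
Total clauses = 56 + 84700 = 84756.

84756


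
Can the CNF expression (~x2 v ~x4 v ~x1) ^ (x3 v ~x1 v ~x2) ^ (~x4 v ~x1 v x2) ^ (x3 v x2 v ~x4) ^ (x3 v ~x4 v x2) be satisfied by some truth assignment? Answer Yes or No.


Check all 16 possible truth assignments.
Number of satisfying assignments found: 10.
The formula is satisfiable.

Yes


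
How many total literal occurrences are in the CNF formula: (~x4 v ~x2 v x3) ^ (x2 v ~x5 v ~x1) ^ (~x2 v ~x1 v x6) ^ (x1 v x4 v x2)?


Clause lengths: 3, 3, 3, 3.
Sum = 3 + 3 + 3 + 3 = 12.

12


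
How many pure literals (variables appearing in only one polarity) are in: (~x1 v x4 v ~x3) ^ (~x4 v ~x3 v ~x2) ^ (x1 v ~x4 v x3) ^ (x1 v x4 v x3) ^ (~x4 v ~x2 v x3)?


A pure literal appears in only one polarity across all clauses.
Pure literals: x2 (negative only).
Count = 1.

1


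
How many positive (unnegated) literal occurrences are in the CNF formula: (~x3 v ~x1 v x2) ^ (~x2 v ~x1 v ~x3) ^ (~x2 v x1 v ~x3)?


Scan each clause for unnegated literals.
Clause 1: 1 positive; Clause 2: 0 positive; Clause 3: 1 positive.
Total positive literal occurrences = 2.

2


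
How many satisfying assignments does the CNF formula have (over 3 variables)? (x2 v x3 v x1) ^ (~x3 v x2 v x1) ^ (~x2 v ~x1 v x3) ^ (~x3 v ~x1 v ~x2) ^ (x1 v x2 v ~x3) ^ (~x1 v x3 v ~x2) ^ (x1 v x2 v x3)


Enumerate all 8 truth assignments over 3 variables.
Test each against every clause.
Satisfying assignments found: 4.

4


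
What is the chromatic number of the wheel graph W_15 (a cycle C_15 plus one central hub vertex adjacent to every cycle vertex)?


W_15 consists of the cycle C_15 together with a hub vertex adjacent to every cycle vertex.
The cycle C_15 needs 3 colors (odd cycle -> 3).
The hub is adjacent to every cycle vertex, so it must receive a new color distinct from all of them.
Chromatic number = 3 + 1 = 4.

4


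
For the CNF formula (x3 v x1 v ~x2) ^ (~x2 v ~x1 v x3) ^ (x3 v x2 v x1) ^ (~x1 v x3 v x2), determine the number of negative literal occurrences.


Scan each clause for negated literals.
Clause 1: 1 negative; Clause 2: 2 negative; Clause 3: 0 negative; Clause 4: 1 negative.
Total negative literal occurrences = 4.

4


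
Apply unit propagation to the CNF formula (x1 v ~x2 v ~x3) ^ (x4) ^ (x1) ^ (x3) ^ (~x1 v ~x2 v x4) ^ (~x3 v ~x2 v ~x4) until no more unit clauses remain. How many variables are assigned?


Unit propagation repeatedly assigns the literal in any unit clause, then simplifies.
Assignments in order: x4 = T, x1 = T, x3 = T, x2 = F.
No further unit clauses remain.
Total variables assigned = 4.

4


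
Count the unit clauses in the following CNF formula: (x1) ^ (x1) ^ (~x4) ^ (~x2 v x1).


A unit clause contains exactly one literal.
Unit clauses found: (x1), (x1), (~x4).
Count = 3.

3


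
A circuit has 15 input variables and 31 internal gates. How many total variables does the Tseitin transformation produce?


The Tseitin transformation introduces one auxiliary variable per gate.
Total variables = inputs + gates = 15 + 31 = 46.

46


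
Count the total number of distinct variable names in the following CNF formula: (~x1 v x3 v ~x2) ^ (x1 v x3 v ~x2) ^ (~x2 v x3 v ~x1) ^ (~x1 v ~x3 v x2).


Identify each distinct variable in the formula.
Variables found: x1, x2, x3.
Total distinct variables = 3.

3


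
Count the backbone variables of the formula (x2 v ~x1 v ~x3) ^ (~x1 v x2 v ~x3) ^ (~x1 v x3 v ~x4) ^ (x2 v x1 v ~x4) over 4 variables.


Find all satisfying assignments: 10 model(s).
Check which variables have the same value in every model.
No variable is fixed across all models.
Backbone size = 0.

0


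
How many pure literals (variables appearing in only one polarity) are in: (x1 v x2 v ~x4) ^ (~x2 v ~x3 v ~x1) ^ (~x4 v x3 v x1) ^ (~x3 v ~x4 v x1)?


A pure literal appears in only one polarity across all clauses.
Pure literals: x4 (negative only).
Count = 1.

1


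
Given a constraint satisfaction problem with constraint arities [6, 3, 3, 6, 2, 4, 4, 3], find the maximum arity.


The arities are: 6, 3, 3, 6, 2, 4, 4, 3.
Scan for the maximum value.
Maximum arity = 6.

6


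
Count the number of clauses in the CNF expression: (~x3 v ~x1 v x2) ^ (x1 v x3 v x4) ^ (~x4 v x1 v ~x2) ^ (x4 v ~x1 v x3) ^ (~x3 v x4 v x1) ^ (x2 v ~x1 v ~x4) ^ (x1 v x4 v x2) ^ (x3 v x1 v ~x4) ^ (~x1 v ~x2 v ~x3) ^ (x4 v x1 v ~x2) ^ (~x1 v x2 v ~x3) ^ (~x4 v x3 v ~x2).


Each group enclosed in parentheses joined by ^ is one clause.
Counting the conjuncts: 12 clauses.

12


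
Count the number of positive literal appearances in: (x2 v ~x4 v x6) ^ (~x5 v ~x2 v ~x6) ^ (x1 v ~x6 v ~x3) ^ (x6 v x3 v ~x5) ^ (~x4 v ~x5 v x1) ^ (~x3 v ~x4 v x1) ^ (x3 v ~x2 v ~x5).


Scan each clause for unnegated literals.
Clause 1: 2 positive; Clause 2: 0 positive; Clause 3: 1 positive; Clause 4: 2 positive; Clause 5: 1 positive; Clause 6: 1 positive; Clause 7: 1 positive.
Total positive literal occurrences = 8.

8


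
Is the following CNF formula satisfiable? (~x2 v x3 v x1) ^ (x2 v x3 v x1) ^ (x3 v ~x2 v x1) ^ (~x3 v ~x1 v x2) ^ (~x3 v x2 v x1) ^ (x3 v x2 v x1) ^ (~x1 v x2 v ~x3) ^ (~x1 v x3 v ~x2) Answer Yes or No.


Check all 8 possible truth assignments.
Number of satisfying assignments found: 3.
The formula is satisfiable.

Yes


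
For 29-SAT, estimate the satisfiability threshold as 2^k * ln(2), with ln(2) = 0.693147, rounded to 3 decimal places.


Using the asymptotic formula: threshold ~ 2^k * ln(2).
2^29 = 536870912.
536870912 * 0.693147 = 372130462.04.

372130462.04


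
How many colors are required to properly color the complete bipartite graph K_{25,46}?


K_{25,46} is bipartite by definition: the two parts are independent sets, with every edge crossing between them.
Color all vertices in one part with color 1 and all vertices in the other part with color 2.
Since the graph has at least one edge, one color does not suffice.
Chromatic number = 2.

2


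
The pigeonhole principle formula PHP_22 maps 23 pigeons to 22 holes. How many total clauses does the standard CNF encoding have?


The PHP encoding has two parts:
1) At-least-one-hole clauses: 23 (one per pigeon, each with 22 literals).
2) At-most-one-pigeon-per-hole clauses: 22 holes * C(23,2) = 22 * 253 = 5566.
Total clauses = 23 + 5566 = 5589.

5589


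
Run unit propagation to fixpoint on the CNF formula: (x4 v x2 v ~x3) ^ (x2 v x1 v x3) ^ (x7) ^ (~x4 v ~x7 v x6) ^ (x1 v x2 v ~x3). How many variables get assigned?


Unit propagation repeatedly assigns the literal in any unit clause, then simplifies.
Assignments in order: x7 = T.
No further unit clauses remain.
Total variables assigned = 1.

1


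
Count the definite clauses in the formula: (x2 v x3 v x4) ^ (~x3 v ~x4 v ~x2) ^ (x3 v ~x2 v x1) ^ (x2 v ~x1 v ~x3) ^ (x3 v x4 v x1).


A definite clause has exactly one positive literal.
Clause 1: 3 positive -> not definite
Clause 2: 0 positive -> not definite
Clause 3: 2 positive -> not definite
Clause 4: 1 positive -> definite
Clause 5: 3 positive -> not definite
Definite clause count = 1.

1


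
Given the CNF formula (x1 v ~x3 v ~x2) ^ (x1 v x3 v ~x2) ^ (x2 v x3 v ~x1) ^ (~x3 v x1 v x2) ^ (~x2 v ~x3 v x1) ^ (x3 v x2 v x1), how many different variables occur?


Identify each distinct variable in the formula.
Variables found: x1, x2, x3.
Total distinct variables = 3.

3


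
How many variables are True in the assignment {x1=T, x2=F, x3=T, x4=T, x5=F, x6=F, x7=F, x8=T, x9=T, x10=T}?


The weight is the number of variables assigned True.
True variables: x1, x3, x4, x8, x9, x10.
Weight = 6.

6


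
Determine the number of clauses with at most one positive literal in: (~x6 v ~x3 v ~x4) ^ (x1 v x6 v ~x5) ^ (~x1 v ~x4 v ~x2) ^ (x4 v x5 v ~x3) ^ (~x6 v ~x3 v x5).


A Horn clause has at most one positive literal.
Clause 1: 0 positive lit(s) -> Horn
Clause 2: 2 positive lit(s) -> not Horn
Clause 3: 0 positive lit(s) -> Horn
Clause 4: 2 positive lit(s) -> not Horn
Clause 5: 1 positive lit(s) -> Horn
Total Horn clauses = 3.

3


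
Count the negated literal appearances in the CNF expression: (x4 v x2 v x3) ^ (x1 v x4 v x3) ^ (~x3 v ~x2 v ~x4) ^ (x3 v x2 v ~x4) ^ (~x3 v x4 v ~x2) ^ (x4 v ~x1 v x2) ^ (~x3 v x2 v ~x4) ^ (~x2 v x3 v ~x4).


Scan each clause for negated literals.
Clause 1: 0 negative; Clause 2: 0 negative; Clause 3: 3 negative; Clause 4: 1 negative; Clause 5: 2 negative; Clause 6: 1 negative; Clause 7: 2 negative; Clause 8: 2 negative.
Total negative literal occurrences = 11.

11


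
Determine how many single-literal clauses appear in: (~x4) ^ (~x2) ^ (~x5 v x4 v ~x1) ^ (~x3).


A unit clause contains exactly one literal.
Unit clauses found: (~x4), (~x2), (~x3).
Count = 3.

3


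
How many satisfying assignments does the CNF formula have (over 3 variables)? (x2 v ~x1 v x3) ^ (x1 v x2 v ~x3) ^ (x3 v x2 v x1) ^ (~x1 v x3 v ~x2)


Enumerate all 8 truth assignments over 3 variables.
Test each against every clause.
Satisfying assignments found: 4.

4


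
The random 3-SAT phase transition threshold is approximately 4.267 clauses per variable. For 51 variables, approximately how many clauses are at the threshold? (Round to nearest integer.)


The 3-SAT phase transition occurs at approximately 4.267 clauses per variable.
m = 4.267 * 51 = 217.617.
Rounded to nearest integer: 218.

218
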